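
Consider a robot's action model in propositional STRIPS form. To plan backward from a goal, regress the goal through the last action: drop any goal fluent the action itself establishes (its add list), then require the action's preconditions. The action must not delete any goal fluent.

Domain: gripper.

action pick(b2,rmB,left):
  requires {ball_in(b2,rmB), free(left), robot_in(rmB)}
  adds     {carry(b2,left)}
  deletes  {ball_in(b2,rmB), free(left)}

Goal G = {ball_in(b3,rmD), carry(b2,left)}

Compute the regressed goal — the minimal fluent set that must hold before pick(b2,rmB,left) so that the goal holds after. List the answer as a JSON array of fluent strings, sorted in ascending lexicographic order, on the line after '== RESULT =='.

Compute (G \ add) ∪ pre:
  G ∩ del = {}  (empty — regression defined)
  G \ add = {ball_in(b3,rmD), carry(b2,left)} \ {carry(b2,left)} = {ball_in(b3,rmD)}
  ∪ pre   = {ball_in(b3,rmD)} ∪ {ball_in(b2,rmB), free(left), robot_in(rmB)}
          = {ball_in(b2,rmB), ball_in(b3,rmD), free(left), robot_in(rmB)}

== RESULT ==
["ball_in(b2,rmB)", "ball_in(b3,rmD)", "free(left)", "robot_in(rmB)"]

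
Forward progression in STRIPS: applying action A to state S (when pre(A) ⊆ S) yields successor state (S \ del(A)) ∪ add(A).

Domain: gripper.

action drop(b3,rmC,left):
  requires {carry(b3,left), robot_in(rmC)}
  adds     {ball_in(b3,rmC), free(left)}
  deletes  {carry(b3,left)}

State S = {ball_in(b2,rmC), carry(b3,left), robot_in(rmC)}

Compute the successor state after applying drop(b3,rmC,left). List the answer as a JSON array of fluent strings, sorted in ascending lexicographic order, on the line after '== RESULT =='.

Compute (S \ del) ∪ add:
  pre ⊆ S: {carry(b3,left), robot_in(rmC)} ⊆ S  — applicable
  S \ del = {ball_in(b2,rmC), robot_in(rmC)}
  ∪ add   = {ball_in(b2,rmC), ball_in(b3,rmC), free(left), robot_in(rmC)}

== RESULT ==
["ball_in(b2,rmC)", "ball_in(b3,rmC)", "free(left)", "robot_in(rmC)"]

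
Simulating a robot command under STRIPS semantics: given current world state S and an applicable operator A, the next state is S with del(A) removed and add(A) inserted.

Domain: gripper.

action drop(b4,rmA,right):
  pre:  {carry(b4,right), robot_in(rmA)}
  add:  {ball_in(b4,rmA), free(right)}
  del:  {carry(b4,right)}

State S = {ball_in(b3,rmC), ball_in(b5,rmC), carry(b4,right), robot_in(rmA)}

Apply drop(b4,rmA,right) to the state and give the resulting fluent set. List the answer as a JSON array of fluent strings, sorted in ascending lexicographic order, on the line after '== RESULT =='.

Progress:
  pre ⊆ S: {carry(b4,right), robot_in(rmA)} ⊆ S  — applicable
  S \ del = {ball_in(b3,rmC), ball_in(b5,rmC), robot_in(rmA)}
  ∪ add   = {ball_in(b3,rmC), ball_in(b4,rmA), ball_in(b5,rmC), free(right), robot_in(rmA)}

== RESULT ==
["ball_in(b3,rmC)", "ball_in(b4,rmA)", "ball_in(b5,rmC)", "free(right)", "robot_in(rmA)"]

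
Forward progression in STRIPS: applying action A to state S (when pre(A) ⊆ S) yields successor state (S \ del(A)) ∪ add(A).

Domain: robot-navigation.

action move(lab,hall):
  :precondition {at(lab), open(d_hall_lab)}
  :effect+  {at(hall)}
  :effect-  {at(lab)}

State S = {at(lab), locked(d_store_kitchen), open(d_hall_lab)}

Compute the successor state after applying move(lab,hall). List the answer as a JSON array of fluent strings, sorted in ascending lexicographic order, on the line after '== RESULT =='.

Progress:
  pre ⊆ S: {at(lab), open(d_hall_lab)} ⊆ S  — applicable
  S \ del = {locked(d_store_kitchen), open(d_hall_lab)}
  ∪ add   = {at(hall), locked(d_store_kitchen), open(d_hall_lab)}

== RESULT ==
["at(hall)", "locked(d_store_kitchen)", "open(d_hall_lab)"]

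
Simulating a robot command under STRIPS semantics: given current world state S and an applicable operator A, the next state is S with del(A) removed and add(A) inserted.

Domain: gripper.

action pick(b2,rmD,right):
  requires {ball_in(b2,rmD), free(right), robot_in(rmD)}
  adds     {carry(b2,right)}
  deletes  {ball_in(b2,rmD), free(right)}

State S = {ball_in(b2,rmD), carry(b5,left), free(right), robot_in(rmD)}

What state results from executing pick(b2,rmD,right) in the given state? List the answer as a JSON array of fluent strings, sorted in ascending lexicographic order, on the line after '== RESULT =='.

Progress:
  pre ⊆ S: {ball_in(b2,rmD), free(right), robot_in(rmD)} ⊆ S  — applicable
  S \ del = {carry(b5,left), robot_in(rmD)}
  ∪ add   = {carry(b2,right), carry(b5,left), robot_in(rmD)}

== RESULT ==
["carry(b2,right)", "carry(b5,left)", "robot_in(rmD)"]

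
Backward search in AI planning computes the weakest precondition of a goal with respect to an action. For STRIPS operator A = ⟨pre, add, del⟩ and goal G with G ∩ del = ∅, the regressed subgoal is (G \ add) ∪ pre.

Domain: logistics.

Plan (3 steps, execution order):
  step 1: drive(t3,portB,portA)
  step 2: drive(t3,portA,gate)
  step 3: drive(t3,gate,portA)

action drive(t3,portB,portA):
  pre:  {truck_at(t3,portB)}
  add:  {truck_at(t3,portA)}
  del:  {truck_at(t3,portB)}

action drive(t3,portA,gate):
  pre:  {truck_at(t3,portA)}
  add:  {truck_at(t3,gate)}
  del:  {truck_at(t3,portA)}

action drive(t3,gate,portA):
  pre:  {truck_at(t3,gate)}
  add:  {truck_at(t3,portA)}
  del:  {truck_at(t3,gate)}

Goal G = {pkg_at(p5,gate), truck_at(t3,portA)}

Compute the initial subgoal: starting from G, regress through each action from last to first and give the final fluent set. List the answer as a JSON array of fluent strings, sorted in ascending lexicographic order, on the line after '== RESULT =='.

Work backward from the goal:
  through step 3 (drive(t3,gate,portA)): drop {truck_at(t3,portA)}, keep {pkg_at(p5,gate)}, require {truck_at(t3,gate)}
    → {pkg_at(p5,gate), truck_at(t3,gate)}
  through step 2 (drive(t3,portA,gate)): drop {truck_at(t3,gate)}, keep {pkg_at(p5,gate)}, require {truck_at(t3,portA)}
    → {pkg_at(p5,gate), truck_at(t3,portA)}
  through step 1 (drive(t3,portB,portA)): drop {truck_at(t3,portA)}, keep {pkg_at(p5,gate)}, require {truck_at(t3,portB)}
    → {pkg_at(p5,gate), truck_at(t3,portB)}

== RESULT ==
["pkg_at(p5,gate)", "truck_at(t3,portB)"]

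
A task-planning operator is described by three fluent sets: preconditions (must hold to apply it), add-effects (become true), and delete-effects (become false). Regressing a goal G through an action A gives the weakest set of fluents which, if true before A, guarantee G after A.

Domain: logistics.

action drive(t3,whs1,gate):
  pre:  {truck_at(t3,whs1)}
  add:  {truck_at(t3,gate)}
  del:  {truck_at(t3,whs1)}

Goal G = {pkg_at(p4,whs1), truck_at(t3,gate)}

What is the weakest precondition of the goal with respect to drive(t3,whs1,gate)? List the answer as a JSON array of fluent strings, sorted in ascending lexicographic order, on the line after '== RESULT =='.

Compute (G \ add) ∪ pre:
  G ∩ del = {}  (empty — regression defined)
  G \ add = {pkg_at(p4,whs1), truck_at(t3,gate)} \ {truck_at(t3,gate)} = {pkg_at(p4,whs1)}
  ∪ pre   = {pkg_at(p4,whs1)} ∪ {truck_at(t3,whs1)}
          = {pkg_at(p4,whs1), truck_at(t3,whs1)}

== RESULT ==
["pkg_at(p4,whs1)", "truck_at(t3,whs1)"]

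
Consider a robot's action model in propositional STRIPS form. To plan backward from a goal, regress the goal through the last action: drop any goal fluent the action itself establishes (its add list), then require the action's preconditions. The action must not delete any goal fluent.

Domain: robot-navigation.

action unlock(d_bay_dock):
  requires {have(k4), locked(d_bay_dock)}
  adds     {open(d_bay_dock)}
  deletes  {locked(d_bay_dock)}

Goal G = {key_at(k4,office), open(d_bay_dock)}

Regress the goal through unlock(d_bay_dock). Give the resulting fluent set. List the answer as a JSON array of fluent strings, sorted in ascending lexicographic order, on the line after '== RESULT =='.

Regress:
  G ∩ del = {}  (empty — regression defined)
  G \ add = {key_at(k4,office), open(d_bay_dock)} \ {open(d_bay_dock)} = {key_at(k4,office)}
  ∪ pre   = {key_at(k4,office)} ∪ {have(k4), locked(d_bay_dock)}
          = {have(k4), key_at(k4,office), locked(d_bay_dock)}

== RESULT ==
["have(k4)", "key_at(k4,office)", "locked(d_bay_dock)"]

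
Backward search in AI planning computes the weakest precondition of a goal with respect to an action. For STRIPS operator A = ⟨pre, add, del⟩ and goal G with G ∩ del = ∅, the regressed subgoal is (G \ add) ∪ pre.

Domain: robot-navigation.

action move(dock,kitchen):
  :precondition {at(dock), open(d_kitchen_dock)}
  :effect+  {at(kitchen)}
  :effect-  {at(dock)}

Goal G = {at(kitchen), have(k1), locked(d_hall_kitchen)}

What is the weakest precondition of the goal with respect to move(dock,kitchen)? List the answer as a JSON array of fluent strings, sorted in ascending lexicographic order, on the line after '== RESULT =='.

Compute (G \ add) ∪ pre:
  G ∩ del = {}  (empty — regression defined)
  G \ add = {at(kitchen), have(k1), locked(d_hall_kitchen)} \ {at(kitchen)} = {have(k1), locked(d_hall_kitchen)}
  ∪ pre   = {have(k1), locked(d_hall_kitchen)} ∪ {at(dock), open(d_kitchen_dock)}
          = {at(dock), have(k1), locked(d_hall_kitchen), open(d_kitchen_dock)}

== RESULT ==
["at(dock)", "have(k1)", "locked(d_hall_kitchen)", "open(d_kitchen_dock)"]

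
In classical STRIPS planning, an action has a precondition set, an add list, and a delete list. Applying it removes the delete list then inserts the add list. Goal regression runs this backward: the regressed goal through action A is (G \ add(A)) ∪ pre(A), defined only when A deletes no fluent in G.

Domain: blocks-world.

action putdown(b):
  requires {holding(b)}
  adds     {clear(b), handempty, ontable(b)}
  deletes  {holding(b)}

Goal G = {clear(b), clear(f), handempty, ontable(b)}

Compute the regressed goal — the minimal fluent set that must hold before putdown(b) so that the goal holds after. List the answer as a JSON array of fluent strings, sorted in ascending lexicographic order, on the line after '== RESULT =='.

Compute (G \ add) ∪ pre:
  G ∩ del = {}  (empty — regression defined)
  G \ add = {clear(b), clear(f), handempty, ontable(b)} \ {clear(b), handempty, ontable(b)} = {clear(f)}
  ∪ pre   = {clear(f)} ∪ {holding(b)}
          = {clear(f), holding(b)}

== RESULT ==
["clear(f)", "holding(b)"]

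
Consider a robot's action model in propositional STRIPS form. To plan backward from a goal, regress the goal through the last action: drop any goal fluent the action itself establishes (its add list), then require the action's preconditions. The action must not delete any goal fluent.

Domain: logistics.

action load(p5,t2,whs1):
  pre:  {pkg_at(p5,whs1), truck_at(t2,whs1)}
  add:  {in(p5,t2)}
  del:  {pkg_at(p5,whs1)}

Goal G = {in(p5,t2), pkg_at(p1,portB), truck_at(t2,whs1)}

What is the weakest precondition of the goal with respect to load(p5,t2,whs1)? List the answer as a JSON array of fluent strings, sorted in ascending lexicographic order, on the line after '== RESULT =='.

Compute (G \ add) ∪ pre:
  G ∩ del = {}  (empty — regression defined)
  G \ add = {in(p5,t2), pkg_at(p1,portB), truck_at(t2,whs1)} \ {in(p5,t2)} = {pkg_at(p1,portB), truck_at(t2,whs1)}
  ∪ pre   = {pkg_at(p1,portB), truck_at(t2,whs1)} ∪ {pkg_at(p5,whs1), truck_at(t2,whs1)}
          = {pkg_at(p1,portB), pkg_at(p5,whs1), truck_at(t2,whs1)}

== RESULT ==
["pkg_at(p1,portB)", "pkg_at(p5,whs1)", "truck_at(t2,whs1)"]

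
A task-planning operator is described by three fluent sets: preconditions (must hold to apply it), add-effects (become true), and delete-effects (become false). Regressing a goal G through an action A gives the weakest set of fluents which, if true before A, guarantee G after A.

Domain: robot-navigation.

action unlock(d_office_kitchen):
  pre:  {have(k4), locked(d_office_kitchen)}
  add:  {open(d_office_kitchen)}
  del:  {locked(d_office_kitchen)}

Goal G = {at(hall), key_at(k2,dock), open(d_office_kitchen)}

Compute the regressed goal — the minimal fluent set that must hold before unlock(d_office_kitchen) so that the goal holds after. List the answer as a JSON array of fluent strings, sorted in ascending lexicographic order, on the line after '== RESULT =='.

Regress:
  G ∩ del = {}  (empty — regression defined)
  G \ add = {at(hall), key_at(k2,dock), open(d_office_kitchen)} \ {open(d_office_kitchen)} = {at(hall), key_at(k2,dock)}
  ∪ pre   = {at(hall), key_at(k2,dock)} ∪ {have(k4), locked(d_office_kitchen)}
          = {at(hall), have(k4), key_at(k2,dock), locked(d_office_kitchen)}

== RESULT ==
["at(hall)", "have(k4)", "key_at(k2,dock)", "locked(d_office_kitchen)"]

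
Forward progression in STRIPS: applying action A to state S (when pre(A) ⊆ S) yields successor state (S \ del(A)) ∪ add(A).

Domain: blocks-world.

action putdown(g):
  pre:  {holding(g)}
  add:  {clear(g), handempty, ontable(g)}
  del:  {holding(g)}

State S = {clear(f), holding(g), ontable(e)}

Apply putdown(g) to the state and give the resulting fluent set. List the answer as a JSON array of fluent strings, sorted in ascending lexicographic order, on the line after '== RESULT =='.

Progress:
  pre ⊆ S: {holding(g)} ⊆ S  — applicable
  S \ del = {clear(f), ontable(e)}
  ∪ add   = {clear(f), clear(g), handempty, ontable(e), ontable(g)}

== RESULT ==
["clear(f)", "clear(g)", "handempty", "ontable(e)", "ontable(g)"]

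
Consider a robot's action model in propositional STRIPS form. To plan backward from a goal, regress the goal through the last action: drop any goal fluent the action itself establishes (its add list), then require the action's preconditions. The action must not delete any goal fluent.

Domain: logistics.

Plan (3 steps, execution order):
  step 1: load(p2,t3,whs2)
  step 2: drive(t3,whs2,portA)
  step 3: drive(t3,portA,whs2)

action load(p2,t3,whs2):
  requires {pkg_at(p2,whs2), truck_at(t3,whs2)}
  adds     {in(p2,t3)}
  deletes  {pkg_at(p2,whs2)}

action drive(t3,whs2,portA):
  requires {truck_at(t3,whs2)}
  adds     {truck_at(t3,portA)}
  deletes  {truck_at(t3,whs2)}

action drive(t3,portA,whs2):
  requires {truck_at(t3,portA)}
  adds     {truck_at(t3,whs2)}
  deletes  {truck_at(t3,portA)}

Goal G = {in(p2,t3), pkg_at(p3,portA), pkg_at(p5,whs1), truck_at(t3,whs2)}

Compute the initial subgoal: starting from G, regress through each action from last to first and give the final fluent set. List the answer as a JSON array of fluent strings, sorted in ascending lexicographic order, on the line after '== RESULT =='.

Regress step by step:
  through step 3 (drive(t3,portA,whs2)): drop {truck_at(t3,whs2)}, keep {in(p2,t3), pkg_at(p3,portA), pkg_at(p5,whs1)}, require {truck_at(t3,portA)}
    → {in(p2,t3), pkg_at(p3,portA), pkg_at(p5,whs1), truck_at(t3,portA)}
  through step 2 (drive(t3,whs2,portA)): drop {truck_at(t3,portA)}, keep {in(p2,t3), pkg_at(p3,portA), pkg_at(p5,whs1)}, require {truck_at(t3,whs2)}
    → {in(p2,t3), pkg_at(p3,portA), pkg_at(p5,whs1), truck_at(t3,whs2)}
  through step 1 (load(p2,t3,whs2)): drop {in(p2,t3)}, keep {pkg_at(p3,portA), pkg_at(p5,whs1), truck_at(t3,whs2)}, require {pkg_at(p2,whs2), truck_at(t3,whs2)}
    → {pkg_at(p2,whs2), pkg_at(p3,portA), pkg_at(p5,whs1), truck_at(t3,whs2)}

== RESULT ==
["pkg_at(p2,whs2)", "pkg_at(p3,portA)", "pkg_at(p5,whs1)", "truck_at(t3,whs2)"]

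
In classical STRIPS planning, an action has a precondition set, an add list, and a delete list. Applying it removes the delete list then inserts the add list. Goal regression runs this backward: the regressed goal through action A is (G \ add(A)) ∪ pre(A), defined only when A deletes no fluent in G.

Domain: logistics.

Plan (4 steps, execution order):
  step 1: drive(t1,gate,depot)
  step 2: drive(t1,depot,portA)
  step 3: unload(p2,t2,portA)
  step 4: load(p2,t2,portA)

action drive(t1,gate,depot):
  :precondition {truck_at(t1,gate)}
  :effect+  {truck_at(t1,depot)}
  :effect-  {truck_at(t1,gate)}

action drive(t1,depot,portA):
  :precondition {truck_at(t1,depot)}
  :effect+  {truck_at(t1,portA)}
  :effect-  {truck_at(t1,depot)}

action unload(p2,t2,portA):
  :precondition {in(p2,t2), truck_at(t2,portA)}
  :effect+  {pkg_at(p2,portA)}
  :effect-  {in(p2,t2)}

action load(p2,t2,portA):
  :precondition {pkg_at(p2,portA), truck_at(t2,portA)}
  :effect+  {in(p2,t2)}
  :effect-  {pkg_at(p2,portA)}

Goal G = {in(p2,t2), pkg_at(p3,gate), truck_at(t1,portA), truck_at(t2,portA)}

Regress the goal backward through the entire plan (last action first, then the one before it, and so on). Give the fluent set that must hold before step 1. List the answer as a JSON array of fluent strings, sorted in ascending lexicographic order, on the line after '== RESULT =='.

Work backward from the goal:
  through step 4 (load(p2,t2,portA)): drop {in(p2,t2)}, keep {pkg_at(p3,gate), truck_at(t1,portA), truck_at(t2,portA)}, require {pkg_at(p2,portA), truck_at(t2,portA)}
    → {pkg_at(p2,portA), pkg_at(p3,gate), truck_at(t1,portA), truck_at(t2,portA)}
  through step 3 (unload(p2,t2,portA)): drop {pkg_at(p2,portA)}, keep {pkg_at(p3,gate), truck_at(t1,portA), truck_at(t2,portA)}, require {in(p2,t2), truck_at(t2,portA)}
    → {in(p2,t2), pkg_at(p3,gate), truck_at(t1,portA), truck_at(t2,portA)}
  through step 2 (drive(t1,depot,portA)): drop {truck_at(t1,portA)}, keep {in(p2,t2), pkg_at(p3,gate), truck_at(t2,portA)}, require {truck_at(t1,depot)}
    → {in(p2,t2), pkg_at(p3,gate), truck_at(t1,depot), truck_at(t2,portA)}
  through step 1 (drive(t1,gate,depot)): drop {truck_at(t1,depot)}, keep {in(p2,t2), pkg_at(p3,gate), truck_at(t2,portA)}, require {truck_at(t1,gate)}
    → {in(p2,t2), pkg_at(p3,gate), truck_at(t1,gate), truck_at(t2,portA)}

== RESULT ==
["in(p2,t2)", "pkg_at(p3,gate)", "truck_at(t1,gate)", "truck_at(t2,portA)"]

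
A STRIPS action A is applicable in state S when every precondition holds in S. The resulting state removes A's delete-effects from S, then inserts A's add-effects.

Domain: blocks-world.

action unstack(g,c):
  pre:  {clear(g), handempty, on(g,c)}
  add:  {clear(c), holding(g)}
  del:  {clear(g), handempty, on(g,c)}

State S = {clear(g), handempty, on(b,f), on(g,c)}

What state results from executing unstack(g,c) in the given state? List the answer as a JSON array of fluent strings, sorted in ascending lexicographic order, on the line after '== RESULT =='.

Progress:
  pre ⊆ S: {clear(g), handempty, on(g,c)} ⊆ S  — applicable
  S \ del = {on(b,f)}
  ∪ add   = {clear(c), holding(g), on(b,f)}

== RESULT ==
["clear(c)", "holding(g)", "on(b,f)"]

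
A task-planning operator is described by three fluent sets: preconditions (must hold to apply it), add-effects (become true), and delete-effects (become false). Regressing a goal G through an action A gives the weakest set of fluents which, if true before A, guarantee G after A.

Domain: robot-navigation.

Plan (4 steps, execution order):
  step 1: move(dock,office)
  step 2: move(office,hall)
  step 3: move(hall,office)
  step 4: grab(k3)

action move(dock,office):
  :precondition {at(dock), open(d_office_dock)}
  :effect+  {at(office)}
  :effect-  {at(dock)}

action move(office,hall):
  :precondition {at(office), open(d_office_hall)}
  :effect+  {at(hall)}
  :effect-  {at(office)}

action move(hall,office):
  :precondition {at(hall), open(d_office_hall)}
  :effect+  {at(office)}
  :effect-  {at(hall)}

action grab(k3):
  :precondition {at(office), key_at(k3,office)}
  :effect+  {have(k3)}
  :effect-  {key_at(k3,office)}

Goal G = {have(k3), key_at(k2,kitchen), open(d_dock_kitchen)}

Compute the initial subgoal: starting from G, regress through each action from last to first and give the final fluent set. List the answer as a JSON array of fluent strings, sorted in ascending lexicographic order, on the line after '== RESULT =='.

Work backward from the goal:
  through step 4 (grab(k3)): drop {have(k3)}, keep {key_at(k2,kitchen), open(d_dock_kitchen)}, require {at(office), key_at(k3,office)}
    → {at(office), key_at(k2,kitchen), key_at(k3,office), open(d_dock_kitchen)}
  through step 3 (move(hall,office)): drop {at(office)}, keep {key_at(k2,kitchen), key_at(k3,office), open(d_dock_kitchen)}, require {at(hall), open(d_office_hall)}
    → {at(hall), key_at(k2,kitchen), key_at(k3,office), open(d_dock_kitchen), open(d_office_hall)}
  through step 2 (move(office,hall)): drop {at(hall)}, keep {key_at(k2,kitchen), key_at(k3,office), open(d_dock_kitchen), open(d_office_hall)}, require {at(office), open(d_office_hall)}
    → {at(office), key_at(k2,kitchen), key_at(k3,office), open(d_dock_kitchen), open(d_office_hall)}
  through step 1 (move(dock,office)): drop {at(office)}, keep {key_at(k2,kitchen), key_at(k3,office), open(d_dock_kitchen), open(d_office_hall)}, require {at(dock), open(d_office_dock)}
    → {at(dock), key_at(k2,kitchen), key_at(k3,office), open(d_dock_kitchen), open(d_office_dock), open(d_office_hall)}

== RESULT ==
["at(dock)", "key_at(k2,kitchen)", "key_at(k3,office)", "open(d_dock_kitchen)", "open(d_office_dock)", "open(d_office_hall)"]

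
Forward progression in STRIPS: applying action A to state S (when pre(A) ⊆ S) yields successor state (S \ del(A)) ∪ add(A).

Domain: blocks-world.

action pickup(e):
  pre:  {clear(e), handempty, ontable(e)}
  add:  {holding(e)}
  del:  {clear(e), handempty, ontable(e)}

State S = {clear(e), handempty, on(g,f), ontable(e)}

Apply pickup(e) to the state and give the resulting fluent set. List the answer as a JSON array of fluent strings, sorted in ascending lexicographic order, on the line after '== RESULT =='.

Progress:
  pre ⊆ S: {clear(e), handempty, ontable(e)} ⊆ S  — applicable
  S \ del = {on(g,f)}
  ∪ add   = {holding(e), on(g,f)}

== RESULT ==
["holding(e)", "on(g,f)"]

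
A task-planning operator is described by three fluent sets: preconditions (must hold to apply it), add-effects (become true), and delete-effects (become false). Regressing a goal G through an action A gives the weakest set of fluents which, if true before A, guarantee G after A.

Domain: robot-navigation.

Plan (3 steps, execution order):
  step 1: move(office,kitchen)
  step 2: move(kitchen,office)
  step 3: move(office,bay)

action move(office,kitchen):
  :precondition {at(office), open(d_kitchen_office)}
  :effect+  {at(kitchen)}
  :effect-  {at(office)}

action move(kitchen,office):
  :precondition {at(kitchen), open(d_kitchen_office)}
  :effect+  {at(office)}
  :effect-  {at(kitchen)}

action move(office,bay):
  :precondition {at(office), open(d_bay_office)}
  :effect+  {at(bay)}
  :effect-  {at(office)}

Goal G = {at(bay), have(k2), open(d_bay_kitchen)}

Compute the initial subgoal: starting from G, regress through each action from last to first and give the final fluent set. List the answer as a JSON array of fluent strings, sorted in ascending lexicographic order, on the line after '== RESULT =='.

Regress step by step:
  through step 3 (move(office,bay)): drop {at(bay)}, keep {have(k2), open(d_bay_kitchen)}, require {at(office), open(d_bay_office)}
    → {at(office), have(k2), open(d_bay_kitchen), open(d_bay_office)}
  through step 2 (move(kitchen,office)): drop {at(office)}, keep {have(k2), open(d_bay_kitchen), open(d_bay_office)}, require {at(kitchen), open(d_kitchen_office)}
    → {at(kitchen), have(k2), open(d_bay_kitchen), open(d_bay_office), open(d_kitchen_office)}
  through step 1 (move(office,kitchen)): drop {at(kitchen)}, keep {have(k2), open(d_bay_kitchen), open(d_bay_office), open(d_kitchen_office)}, require {at(office), open(d_kitchen_office)}
    → {at(office), have(k2), open(d_bay_kitchen), open(d_bay_office), open(d_kitchen_office)}

== RESULT ==
["at(office)", "have(k2)", "open(d_bay_kitchen)", "open(d_bay_office)", "open(d_kitchen_office)"]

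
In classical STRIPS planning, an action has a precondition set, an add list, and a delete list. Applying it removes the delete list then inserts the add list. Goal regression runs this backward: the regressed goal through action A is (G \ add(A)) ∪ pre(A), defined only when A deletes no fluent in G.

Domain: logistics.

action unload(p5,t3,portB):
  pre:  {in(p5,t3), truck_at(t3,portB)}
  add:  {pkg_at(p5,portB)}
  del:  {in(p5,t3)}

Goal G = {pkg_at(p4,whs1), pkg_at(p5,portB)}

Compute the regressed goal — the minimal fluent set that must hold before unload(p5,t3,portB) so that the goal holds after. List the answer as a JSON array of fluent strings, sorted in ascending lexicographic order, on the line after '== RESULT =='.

Regress:
  G ∩ del = {}  (empty — regression defined)
  G \ add = {pkg_at(p4,whs1), pkg_at(p5,portB)} \ {pkg_at(p5,portB)} = {pkg_at(p4,whs1)}
  ∪ pre   = {pkg_at(p4,whs1)} ∪ {in(p5,t3), truck_at(t3,portB)}
          = {in(p5,t3), pkg_at(p4,whs1), truck_at(t3,portB)}

== RESULT ==
["in(p5,t3)", "pkg_at(p4,whs1)", "truck_at(t3,portB)"]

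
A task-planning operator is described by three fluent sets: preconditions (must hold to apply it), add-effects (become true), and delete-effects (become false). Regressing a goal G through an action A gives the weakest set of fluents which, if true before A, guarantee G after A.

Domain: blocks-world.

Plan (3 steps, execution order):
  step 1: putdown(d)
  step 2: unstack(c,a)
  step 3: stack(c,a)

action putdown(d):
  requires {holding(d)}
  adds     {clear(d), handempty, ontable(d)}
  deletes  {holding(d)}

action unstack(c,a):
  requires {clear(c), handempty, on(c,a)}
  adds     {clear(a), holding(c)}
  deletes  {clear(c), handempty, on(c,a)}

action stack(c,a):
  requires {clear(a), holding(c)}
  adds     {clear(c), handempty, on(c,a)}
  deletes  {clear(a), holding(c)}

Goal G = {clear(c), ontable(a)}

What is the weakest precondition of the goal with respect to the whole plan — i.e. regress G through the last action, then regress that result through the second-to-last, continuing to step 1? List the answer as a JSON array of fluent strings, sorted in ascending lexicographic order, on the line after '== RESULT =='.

Regress step by step:
  through step 3 (stack(c,a)): drop {clear(c)}, keep {ontable(a)}, require {clear(a), holding(c)}
    → {clear(a), holding(c), ontable(a)}
  through step 2 (unstack(c,a)): drop {clear(a), holding(c)}, keep {ontable(a)}, require {clear(c), handempty, on(c,a)}
    → {clear(c), handempty, on(c,a), ontable(a)}
  through step 1 (putdown(d)): drop {handempty}, keep {clear(c), on(c,a), ontable(a)}, require {holding(d)}
    → {clear(c), holding(d), on(c,a), ontable(a)}

== RESULT ==
["clear(c)", "holding(d)", "on(c,a)", "ontable(a)"]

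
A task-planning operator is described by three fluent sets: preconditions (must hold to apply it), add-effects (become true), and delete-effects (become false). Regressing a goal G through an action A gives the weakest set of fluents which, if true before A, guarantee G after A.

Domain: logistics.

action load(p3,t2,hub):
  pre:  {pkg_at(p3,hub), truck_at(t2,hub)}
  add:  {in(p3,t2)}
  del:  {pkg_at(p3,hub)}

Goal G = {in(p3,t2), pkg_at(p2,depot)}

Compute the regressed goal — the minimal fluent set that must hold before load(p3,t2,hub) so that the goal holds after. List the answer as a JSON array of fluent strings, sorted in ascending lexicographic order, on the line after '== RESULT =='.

Compute (G \ add) ∪ pre:
  G ∩ del = {}  (empty — regression defined)
  G \ add = {in(p3,t2), pkg_at(p2,depot)} \ {in(p3,t2)} = {pkg_at(p2,depot)}
  ∪ pre   = {pkg_at(p2,depot)} ∪ {pkg_at(p3,hub), truck_at(t2,hub)}
          = {pkg_at(p2,depot), pkg_at(p3,hub), truck_at(t2,hub)}

== RESULT ==
["pkg_at(p2,depot)", "pkg_at(p3,hub)", "truck_at(t2,hub)"]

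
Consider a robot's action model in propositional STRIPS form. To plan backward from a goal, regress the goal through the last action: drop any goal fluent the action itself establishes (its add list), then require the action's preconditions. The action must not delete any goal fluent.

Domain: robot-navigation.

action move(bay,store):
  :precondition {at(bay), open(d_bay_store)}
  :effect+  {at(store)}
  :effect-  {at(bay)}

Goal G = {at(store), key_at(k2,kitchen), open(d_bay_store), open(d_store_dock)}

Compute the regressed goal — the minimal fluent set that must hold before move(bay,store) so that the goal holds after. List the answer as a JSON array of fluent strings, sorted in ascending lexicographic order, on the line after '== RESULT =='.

Regress:
  G ∩ del = {}  (empty — regression defined)
  G \ add = {at(store), key_at(k2,kitchen), open(d_bay_store), open(d_store_dock)} \ {at(store)} = {key_at(k2,kitchen), open(d_bay_store), open(d_store_dock)}
  ∪ pre   = {key_at(k2,kitchen), open(d_bay_store), open(d_store_dock)} ∪ {at(bay), open(d_bay_store)}
          = {at(bay), key_at(k2,kitchen), open(d_bay_store), open(d_store_dock)}

== RESULT ==
["at(bay)", "key_at(k2,kitchen)", "open(d_bay_store)", "open(d_store_dock)"]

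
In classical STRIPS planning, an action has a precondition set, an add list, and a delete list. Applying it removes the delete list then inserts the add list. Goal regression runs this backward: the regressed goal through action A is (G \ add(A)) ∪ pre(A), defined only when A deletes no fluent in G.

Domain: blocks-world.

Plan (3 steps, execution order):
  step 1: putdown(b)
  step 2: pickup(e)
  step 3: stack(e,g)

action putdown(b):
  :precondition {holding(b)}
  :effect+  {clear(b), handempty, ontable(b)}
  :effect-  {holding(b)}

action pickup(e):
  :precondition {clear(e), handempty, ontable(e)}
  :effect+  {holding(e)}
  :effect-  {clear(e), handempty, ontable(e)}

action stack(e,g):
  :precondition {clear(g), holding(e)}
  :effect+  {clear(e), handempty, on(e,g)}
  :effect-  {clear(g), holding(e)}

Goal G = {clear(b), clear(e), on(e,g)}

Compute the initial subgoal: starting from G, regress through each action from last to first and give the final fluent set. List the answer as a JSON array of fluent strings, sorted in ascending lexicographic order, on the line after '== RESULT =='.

Regress step by step:
  through step 3 (stack(e,g)): drop {clear(e), on(e,g)}, keep {clear(b)}, require {clear(g), holding(e)}
    → {clear(b), clear(g), holding(e)}
  through step 2 (pickup(e)): drop {holding(e)}, keep {clear(b), clear(g)}, require {clear(e), handempty, ontable(e)}
    → {clear(b), clear(e), clear(g), handempty, ontable(e)}
  through step 1 (putdown(b)): drop {clear(b), handempty}, keep {clear(e), clear(g), ontable(e)}, require {holding(b)}
    → {clear(e), clear(g), holding(b), ontable(e)}

== RESULT ==
["clear(e)", "clear(g)", "holding(b)", "ontable(e)"]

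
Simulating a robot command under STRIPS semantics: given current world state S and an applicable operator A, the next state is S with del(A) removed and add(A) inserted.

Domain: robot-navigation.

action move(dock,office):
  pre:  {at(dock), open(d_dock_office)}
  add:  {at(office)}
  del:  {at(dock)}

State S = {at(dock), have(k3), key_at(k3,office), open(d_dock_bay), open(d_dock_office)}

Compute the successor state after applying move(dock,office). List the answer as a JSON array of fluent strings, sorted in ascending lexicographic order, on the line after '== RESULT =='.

Progress:
  pre ⊆ S: {at(dock), open(d_dock_office)} ⊆ S  — applicable
  S \ del = {have(k3), key_at(k3,office), open(d_dock_bay), open(d_dock_office)}
  ∪ add   = {at(office), have(k3), key_at(k3,office), open(d_dock_bay), open(d_dock_office)}

== RESULT ==
["at(office)", "have(k3)", "key_at(k3,office)", "open(d_dock_bay)", "open(d_dock_office)"]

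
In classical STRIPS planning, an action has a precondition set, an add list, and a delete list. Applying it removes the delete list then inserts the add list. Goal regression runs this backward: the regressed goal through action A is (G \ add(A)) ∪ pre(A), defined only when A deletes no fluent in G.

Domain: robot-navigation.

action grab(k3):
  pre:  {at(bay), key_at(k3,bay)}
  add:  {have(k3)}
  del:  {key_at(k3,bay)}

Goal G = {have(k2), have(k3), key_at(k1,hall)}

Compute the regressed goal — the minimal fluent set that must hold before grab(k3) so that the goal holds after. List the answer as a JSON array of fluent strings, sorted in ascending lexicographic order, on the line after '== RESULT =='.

Regress:
  G ∩ del = {}  (empty — regression defined)
  G \ add = {have(k2), have(k3), key_at(k1,hall)} \ {have(k3)} = {have(k2), key_at(k1,hall)}
  ∪ pre   = {have(k2), key_at(k1,hall)} ∪ {at(bay), key_at(k3,bay)}
          = {at(bay), have(k2), key_at(k1,hall), key_at(k3,bay)}

== RESULT ==
["at(bay)", "have(k2)", "key_at(k1,hall)", "key_at(k3,bay)"]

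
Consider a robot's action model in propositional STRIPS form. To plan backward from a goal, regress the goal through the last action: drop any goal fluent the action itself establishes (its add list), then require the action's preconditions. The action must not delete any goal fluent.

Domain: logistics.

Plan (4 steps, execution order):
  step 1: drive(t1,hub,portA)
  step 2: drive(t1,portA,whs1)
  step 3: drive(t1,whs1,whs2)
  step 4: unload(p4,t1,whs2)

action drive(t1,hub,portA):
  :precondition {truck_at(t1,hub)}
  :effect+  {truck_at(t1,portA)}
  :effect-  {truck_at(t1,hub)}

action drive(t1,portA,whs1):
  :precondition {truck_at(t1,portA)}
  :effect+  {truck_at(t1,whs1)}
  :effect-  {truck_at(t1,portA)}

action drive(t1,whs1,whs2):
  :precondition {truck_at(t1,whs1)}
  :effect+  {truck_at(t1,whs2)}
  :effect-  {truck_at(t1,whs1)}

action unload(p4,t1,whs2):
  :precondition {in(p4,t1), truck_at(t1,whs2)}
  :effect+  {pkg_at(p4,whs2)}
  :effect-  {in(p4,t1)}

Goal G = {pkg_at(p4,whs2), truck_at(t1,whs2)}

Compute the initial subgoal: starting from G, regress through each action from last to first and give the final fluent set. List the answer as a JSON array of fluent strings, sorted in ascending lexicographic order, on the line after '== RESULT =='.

Regress step by step:
  through step 4 (unload(p4,t1,whs2)): drop {pkg_at(p4,whs2)}, keep {truck_at(t1,whs2)}, require {in(p4,t1), truck_at(t1,whs2)}
    → {in(p4,t1), truck_at(t1,whs2)}
  through step 3 (drive(t1,whs1,whs2)): drop {truck_at(t1,whs2)}, keep {in(p4,t1)}, require {truck_at(t1,whs1)}
    → {in(p4,t1), truck_at(t1,whs1)}
  through step 2 (drive(t1,portA,whs1)): drop {truck_at(t1,whs1)}, keep {in(p4,t1)}, require {truck_at(t1,portA)}
    → {in(p4,t1), truck_at(t1,portA)}
  through step 1 (drive(t1,hub,portA)): drop {truck_at(t1,portA)}, keep {in(p4,t1)}, require {truck_at(t1,hub)}
    → {in(p4,t1), truck_at(t1,hub)}

== RESULT ==
["in(p4,t1)", "truck_at(t1,hub)"]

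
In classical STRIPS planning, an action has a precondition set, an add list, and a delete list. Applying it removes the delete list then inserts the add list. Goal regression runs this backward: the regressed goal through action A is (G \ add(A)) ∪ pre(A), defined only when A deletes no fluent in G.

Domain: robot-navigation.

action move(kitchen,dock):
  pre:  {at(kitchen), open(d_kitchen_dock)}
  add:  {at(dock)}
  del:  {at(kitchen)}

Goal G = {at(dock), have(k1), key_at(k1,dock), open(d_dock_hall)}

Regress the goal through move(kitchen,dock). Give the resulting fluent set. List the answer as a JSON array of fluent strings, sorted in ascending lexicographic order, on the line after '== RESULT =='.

Compute (G \ add) ∪ pre:
  G ∩ del = {}  (empty — regression defined)
  G \ add = {at(dock), have(k1), key_at(k1,dock), open(d_dock_hall)} \ {at(dock)} = {have(k1), key_at(k1,dock), open(d_dock_hall)}
  ∪ pre   = {have(k1), key_at(k1,dock), open(d_dock_hall)} ∪ {at(kitchen), open(d_kitchen_dock)}
          = {at(kitchen), have(k1), key_at(k1,dock), open(d_dock_hall), open(d_kitchen_dock)}

== RESULT ==
["at(kitchen)", "have(k1)", "key_at(k1,dock)", "open(d_dock_hall)", "open(d_kitchen_dock)"]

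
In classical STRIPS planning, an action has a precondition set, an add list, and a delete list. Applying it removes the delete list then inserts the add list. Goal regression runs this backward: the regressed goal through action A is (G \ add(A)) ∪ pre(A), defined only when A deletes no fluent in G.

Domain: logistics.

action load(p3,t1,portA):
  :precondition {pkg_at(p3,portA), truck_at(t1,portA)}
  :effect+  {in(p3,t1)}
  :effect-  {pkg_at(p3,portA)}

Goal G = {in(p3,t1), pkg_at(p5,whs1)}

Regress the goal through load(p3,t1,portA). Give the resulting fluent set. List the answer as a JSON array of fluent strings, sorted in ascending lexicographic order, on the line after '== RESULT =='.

Regress:
  G ∩ del = {}  (empty — regression defined)
  G \ add = {in(p3,t1), pkg_at(p5,whs1)} \ {in(p3,t1)} = {pkg_at(p5,whs1)}
  ∪ pre   = {pkg_at(p5,whs1)} ∪ {pkg_at(p3,portA), truck_at(t1,portA)}
          = {pkg_at(p3,portA), pkg_at(p5,whs1), truck_at(t1,portA)}

== RESULT ==
["pkg_at(p3,portA)", "pkg_at(p5,whs1)", "truck_at(t1,portA)"]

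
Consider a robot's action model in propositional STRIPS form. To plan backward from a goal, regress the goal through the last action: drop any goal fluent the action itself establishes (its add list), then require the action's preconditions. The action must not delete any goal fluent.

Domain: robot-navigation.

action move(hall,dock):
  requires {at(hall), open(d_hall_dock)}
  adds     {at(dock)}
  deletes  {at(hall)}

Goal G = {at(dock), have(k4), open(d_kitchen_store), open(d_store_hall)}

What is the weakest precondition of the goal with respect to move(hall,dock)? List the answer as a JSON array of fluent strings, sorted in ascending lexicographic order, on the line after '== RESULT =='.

Compute (G \ add) ∪ pre:
  G ∩ del = {}  (empty — regression defined)
  G \ add = {at(dock), have(k4), open(d_kitchen_store), open(d_store_hall)} \ {at(dock)} = {have(k4), open(d_kitchen_store), open(d_store_hall)}
  ∪ pre   = {have(k4), open(d_kitchen_store), open(d_store_hall)} ∪ {at(hall), open(d_hall_dock)}
          = {at(hall), have(k4), open(d_hall_dock), open(d_kitchen_store), open(d_store_hall)}

== RESULT ==
["at(hall)", "have(k4)", "open(d_hall_dock)", "open(d_kitchen_store)", "open(d_store_hall)"]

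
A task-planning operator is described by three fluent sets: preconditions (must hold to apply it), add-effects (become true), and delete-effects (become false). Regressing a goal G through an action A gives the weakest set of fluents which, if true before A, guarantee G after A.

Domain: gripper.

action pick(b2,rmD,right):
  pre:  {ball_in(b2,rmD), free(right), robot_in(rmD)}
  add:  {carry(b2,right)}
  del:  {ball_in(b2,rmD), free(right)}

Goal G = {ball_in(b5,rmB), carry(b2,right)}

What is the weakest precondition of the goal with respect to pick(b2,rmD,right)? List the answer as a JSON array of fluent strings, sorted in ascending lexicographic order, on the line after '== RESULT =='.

Compute (G \ add) ∪ pre:
  G ∩ del = {}  (empty — regression defined)
  G \ add = {ball_in(b5,rmB), carry(b2,right)} \ {carry(b2,right)} = {ball_in(b5,rmB)}
  ∪ pre   = {ball_in(b5,rmB)} ∪ {ball_in(b2,rmD), free(right), robot_in(rmD)}
          = {ball_in(b2,rmD), ball_in(b5,rmB), free(right), robot_in(rmD)}

== RESULT ==
["ball_in(b2,rmD)", "ball_in(b5,rmB)", "free(right)", "robot_in(rmD)"]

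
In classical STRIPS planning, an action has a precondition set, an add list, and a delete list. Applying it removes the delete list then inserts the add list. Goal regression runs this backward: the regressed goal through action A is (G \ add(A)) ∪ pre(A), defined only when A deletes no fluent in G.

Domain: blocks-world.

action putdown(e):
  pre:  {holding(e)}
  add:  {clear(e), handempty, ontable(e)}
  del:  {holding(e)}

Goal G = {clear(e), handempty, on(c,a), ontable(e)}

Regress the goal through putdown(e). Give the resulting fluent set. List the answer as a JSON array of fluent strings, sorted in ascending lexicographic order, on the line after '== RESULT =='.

Compute (G \ add) ∪ pre:
  G ∩ del = {}  (empty — regression defined)
  G \ add = {clear(e), handempty, on(c,a), ontable(e)} \ {clear(e), handempty, ontable(e)} = {on(c,a)}
  ∪ pre   = {on(c,a)} ∪ {holding(e)}
          = {holding(e), on(c,a)}

== RESULT ==
["holding(e)", "on(c,a)"]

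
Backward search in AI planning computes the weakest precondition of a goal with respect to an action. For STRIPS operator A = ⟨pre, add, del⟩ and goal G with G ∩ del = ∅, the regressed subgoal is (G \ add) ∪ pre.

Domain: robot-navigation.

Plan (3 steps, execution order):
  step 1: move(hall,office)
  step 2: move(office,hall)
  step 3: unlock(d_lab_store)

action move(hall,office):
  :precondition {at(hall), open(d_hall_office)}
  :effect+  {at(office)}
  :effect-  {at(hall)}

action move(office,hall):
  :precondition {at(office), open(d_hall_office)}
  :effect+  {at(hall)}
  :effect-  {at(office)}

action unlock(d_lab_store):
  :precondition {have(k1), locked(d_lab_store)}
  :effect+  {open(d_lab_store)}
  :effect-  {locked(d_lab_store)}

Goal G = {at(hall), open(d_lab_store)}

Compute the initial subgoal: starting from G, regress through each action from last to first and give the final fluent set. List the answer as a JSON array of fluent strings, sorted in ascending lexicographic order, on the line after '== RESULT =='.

Work backward from the goal:
  through step 3 (unlock(d_lab_store)): drop {open(d_lab_store)}, keep {at(hall)}, require {have(k1), locked(d_lab_store)}
    → {at(hall), have(k1), locked(d_lab_store)}
  through step 2 (move(office,hall)): drop {at(hall)}, keep {have(k1), locked(d_lab_store)}, require {at(office), open(d_hall_office)}
    → {at(office), have(k1), locked(d_lab_store), open(d_hall_office)}
  through step 1 (move(hall,office)): drop {at(office)}, keep {have(k1), locked(d_lab_store), open(d_hall_office)}, require {at(hall), open(d_hall_office)}
    → {at(hall), have(k1), locked(d_lab_store), open(d_hall_office)}

== RESULT ==
["at(hall)", "have(k1)", "locked(d_lab_store)", "open(d_hall_office)"]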